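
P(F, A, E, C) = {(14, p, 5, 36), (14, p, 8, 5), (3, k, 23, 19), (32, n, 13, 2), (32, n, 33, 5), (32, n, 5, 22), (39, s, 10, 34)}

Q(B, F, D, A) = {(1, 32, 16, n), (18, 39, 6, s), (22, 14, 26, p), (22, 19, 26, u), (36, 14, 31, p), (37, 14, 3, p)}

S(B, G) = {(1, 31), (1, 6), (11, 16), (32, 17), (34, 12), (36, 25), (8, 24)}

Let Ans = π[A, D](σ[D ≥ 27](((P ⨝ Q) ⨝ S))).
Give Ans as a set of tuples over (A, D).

{(p, 31)}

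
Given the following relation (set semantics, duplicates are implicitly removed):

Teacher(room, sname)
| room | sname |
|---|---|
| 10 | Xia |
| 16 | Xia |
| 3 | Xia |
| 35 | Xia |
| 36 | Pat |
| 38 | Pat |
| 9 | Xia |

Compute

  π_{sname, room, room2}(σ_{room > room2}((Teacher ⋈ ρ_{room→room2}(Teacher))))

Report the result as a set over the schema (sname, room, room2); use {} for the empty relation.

{(Pat, 38, 36), (Xia, 10, 3), (Xia, 10, 9), (Xia, 16, 10), (Xia, 16, 3), (Xia, 16, 9), (Xia, 35, 10), (Xia, 35, 16), (Xia, 35, 3), (Xia, 35, 9), (Xia, 9, 3)}

ρ[room→room2]: schema becomes (room2, sname); tuples unchanged.
Joining Teacher and ρ_{room→room2}(Teacher) on sname yields {(10, Xia, 10), (10, Xia, 16), (10, Xia, 3), (10, Xia, 35), (10, Xia, 9), (16, Xia, 10), (16, Xia, 16), (16, Xia, 3), (16, Xia, 35), (16, Xia, 9), (3, Xia, 10), (3, Xia, 16), (3, Xia, 3), (3, Xia, 35), (3, Xia, 9), (35, Xia, 10), (35, Xia, 16), (35, Xia, 3), (35, Xia, 35), (35, Xia, 9), (36, Pat, 36), (36, Pat, 38), (38, Pat, 36), (38, Pat, 38), (9, Xia, 10), (9, Xia, 16), (9, Xia, 3), (9, Xia, 35), (9, Xia, 9)}.
Apply σ_{room > room2}; surviving tuples: {(10, Xia, 3), (10, Xia, 9), (16, Xia, 10), (16, Xia, 3), (16, Xia, 9), (35, Xia, 10), (35, Xia, 16), (35, Xia, 3), (35, Xia, 9), (38, Pat, 36), (9, Xia, 3)}
Keep only column(s) sname, room, room2: {(Pat, 38, 36), (Xia, 10, 3), (Xia, 10, 9), (Xia, 16, 10), (Xia, 16, 3), (Xia, 16, 9), (Xia, 35, 10), (Xia, 35, 16), (Xia, 35, 3), (Xia, 35, 9), (Xia, 9, 3)}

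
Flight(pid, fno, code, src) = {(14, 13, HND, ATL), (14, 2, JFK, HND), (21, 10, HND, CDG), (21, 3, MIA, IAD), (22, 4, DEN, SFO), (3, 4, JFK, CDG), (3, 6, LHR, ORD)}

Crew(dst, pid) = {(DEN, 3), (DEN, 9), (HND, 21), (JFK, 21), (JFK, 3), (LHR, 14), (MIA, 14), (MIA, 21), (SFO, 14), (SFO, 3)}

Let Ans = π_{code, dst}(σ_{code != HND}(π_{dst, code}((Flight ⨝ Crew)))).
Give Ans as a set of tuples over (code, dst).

Natural join on pid: {(14, 13, HND, ATL, LHR), (14, 13, HND, ATL, MIA), (14, 13, HND, ATL, SFO), (14, 2, JFK, HND, LHR), (14, 2, JFK, HND, MIA), (14, 2, JFK, HND, SFO), (21, 10, HND, CDG, HND), (21, 10, HND, CDG, JFK), (21, 10, HND, CDG, MIA), (21, 3, MIA, IAD, HND), (21, 3, MIA, IAD, JFK), (21, 3, MIA, IAD, MIA), (3, 4, JFK, CDG, DEN), (3, 4, JFK, CDG, JFK), (3, 4, JFK, CDG, SFO), (3, 6, LHR, ORD, DEN), (3, 6, LHR, ORD, JFK), (3, 6, LHR, ORD, SFO)}
π_{dst, code} gives {(DEN, JFK), (DEN, LHR), (HND, HND), (HND, MIA), (JFK, HND), (JFK, JFK), (JFK, LHR), (JFK, MIA), (LHR, HND), (LHR, JFK), (MIA, HND), (MIA, JFK), (MIA, MIA), (SFO, HND), (SFO, JFK), (SFO, LHR)} (2 duplicate(s) eliminated).
σ[code != HND]: keep tuples satisfying code != HND → {(DEN, JFK), (DEN, LHR), (HND, MIA), (JFK, JFK), (JFK, LHR), (JFK, MIA), (LHR, JFK), (MIA, JFK), (MIA, MIA), (SFO, JFK), (SFO, LHR)}
π_{code, dst} gives {(JFK, DEN), (JFK, JFK), (JFK, LHR), (JFK, MIA), (JFK, SFO), (LHR, DEN), (LHR, JFK), (LHR, SFO), (MIA, HND), (MIA, JFK), (MIA, MIA)}.

{(JFK, DEN), (JFK, JFK), (JFK, LHR), (JFK, MIA), (JFK, SFO), (LHR, DEN), (LHR, JFK), (LHR, SFO), (MIA, HND), (MIA, JFK), (MIA, MIA)}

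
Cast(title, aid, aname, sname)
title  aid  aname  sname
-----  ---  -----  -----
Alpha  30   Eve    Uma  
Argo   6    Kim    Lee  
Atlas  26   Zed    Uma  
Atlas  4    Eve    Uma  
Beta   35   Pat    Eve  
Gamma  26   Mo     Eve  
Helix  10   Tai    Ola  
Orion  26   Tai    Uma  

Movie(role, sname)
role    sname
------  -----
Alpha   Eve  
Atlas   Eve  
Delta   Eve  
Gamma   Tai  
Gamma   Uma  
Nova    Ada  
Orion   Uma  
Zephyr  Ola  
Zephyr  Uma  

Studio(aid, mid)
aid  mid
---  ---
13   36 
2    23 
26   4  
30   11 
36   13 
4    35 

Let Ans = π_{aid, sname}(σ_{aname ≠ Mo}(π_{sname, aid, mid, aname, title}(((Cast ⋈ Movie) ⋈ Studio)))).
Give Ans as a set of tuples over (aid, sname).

{(26, Uma), (30, Uma), (4, Uma)}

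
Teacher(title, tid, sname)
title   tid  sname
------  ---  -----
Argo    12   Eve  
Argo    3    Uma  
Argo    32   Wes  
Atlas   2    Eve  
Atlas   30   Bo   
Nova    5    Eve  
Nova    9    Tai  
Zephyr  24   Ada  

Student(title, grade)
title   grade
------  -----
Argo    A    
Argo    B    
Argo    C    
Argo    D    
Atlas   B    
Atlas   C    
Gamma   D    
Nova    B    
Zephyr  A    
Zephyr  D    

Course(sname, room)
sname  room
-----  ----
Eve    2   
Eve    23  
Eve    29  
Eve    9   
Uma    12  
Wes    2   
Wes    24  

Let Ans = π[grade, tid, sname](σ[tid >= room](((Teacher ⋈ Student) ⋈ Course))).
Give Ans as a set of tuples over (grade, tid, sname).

{(A, 12, Eve), (A, 32, Wes), (B, 12, Eve), (B, 2, Eve), (B, 32, Wes), (B, 5, Eve), (C, 12, Eve), (C, 2, Eve), (C, 32, Wes), (D, 12, Eve), (D, 32, Wes)}

Teacher ⋈ Student (natural join on title): {(Argo, 12, Eve, A), (Argo, 12, Eve, B), (Argo, 12, Eve, C), (Argo, 12, Eve, D), (Argo, 3, Uma, A), (Argo, 3, Uma, B), (Argo, 3, Uma, C), (Argo, 3, Uma, D), (Argo, 32, Wes, A), (Argo, 32, Wes, B), (Argo, 32, Wes, C), (Argo, 32, Wes, D), (Atlas, 2, Eve, B), (Atlas, 2, Eve, C), (Atlas, 30, Bo, B), (Atlas, 30, Bo, C), (Nova, 5, Eve, B), (Nova, 9, Tai, B), (Zephyr, 24, Ada, A), (Zephyr, 24, Ada, D)}
(Teacher ⋈ Student) ⋈ Course (natural join on sname): {(Argo, 12, Eve, A, 2), (Argo, 12, Eve, A, 23), (Argo, 12, Eve, A, 29), (Argo, 12, Eve, A, 9), (Argo, 12, Eve, B, 2), (Argo, 12, Eve, B, 23), (Argo, 12, Eve, B, 29), (Argo, 12, Eve, B, 9), (Argo, 12, Eve, C, 2), (Argo, 12, Eve, C, 23), (Argo, 12, Eve, C, 29), (Argo, 12, Eve, C, 9), (Argo, 12, Eve, D, 2), (Argo, 12, Eve, D, 23), (Argo, 12, Eve, D, 29), (Argo, 12, Eve, D, 9), (Argo, 3, Uma, A, 12), (Argo, 3, Uma, B, 12), (Argo, 3, Uma, C, 12), (Argo, 3, Uma, D, 12), (Argo, 32, Wes, A, 2), (Argo, 32, Wes, A, 24), (Argo, 32, Wes, B, 2), (Argo, 32, Wes, B, 24), (Argo, 32, Wes, C, 2), (Argo, 32, Wes, C, 24), (Argo, 32, Wes, D, 2), (Argo, 32, Wes, D, 24), (Atlas, 2, Eve, B, 2), (Atlas, 2, Eve, B, 23), (Atlas, 2, Eve, B, 29), (Atlas, 2, Eve, B, 9), (Atlas, 2, Eve, C, 2), (Atlas, 2, Eve, C, 23), (Atlas, 2, Eve, C, 29), (Atlas, 2, Eve, C, 9), (Nova, 5, Eve, B, 2), (Nova, 5, Eve, B, 23), (Nova, 5, Eve, B, 29), (Nova, 5, Eve, B, 9)}
σ[tid >= room]: keep tuples satisfying tid >= room → {(Argo, 12, Eve, A, 2), (Argo, 12, Eve, A, 9), (Argo, 12, Eve, B, 2), (Argo, 12, Eve, B, 9), (Argo, 12, Eve, C, 2), (Argo, 12, Eve, C, 9), (Argo, 12, Eve, D, 2), (Argo, 12, Eve, D, 9), (Argo, 32, Wes, A, 2), (Argo, 32, Wes, A, 24), (Argo, 32, Wes, B, 2), (Argo, 32, Wes, B, 24), (Argo, 32, Wes, C, 2), (Argo, 32, Wes, C, 24), (Argo, 32, Wes, D, 2), (Argo, 32, Wes, D, 24), (Atlas, 2, Eve, B, 2), (Atlas, 2, Eve, C, 2), (Nova, 5, Eve, B, 2)}
π_{grade, tid, sname} gives {(A, 12, Eve), (A, 32, Wes), (B, 12, Eve), (B, 2, Eve), (B, 32, Wes), (B, 5, Eve), (C, 12, Eve), (C, 2, Eve), (C, 32, Wes), (D, 12, Eve), (D, 32, Wes)} (8 duplicate(s) eliminated).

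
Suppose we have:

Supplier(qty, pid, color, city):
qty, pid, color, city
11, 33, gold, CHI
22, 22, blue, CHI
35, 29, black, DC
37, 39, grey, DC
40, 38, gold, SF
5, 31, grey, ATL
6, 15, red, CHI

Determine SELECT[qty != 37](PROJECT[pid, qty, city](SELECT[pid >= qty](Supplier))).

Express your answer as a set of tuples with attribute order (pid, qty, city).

Filtering on pid >= qty leaves {(11, 33, gold, CHI), (22, 22, blue, CHI), (37, 39, grey, DC), (5, 31, grey, ATL), (6, 15, red, CHI)}.
π_{pid, qty, city} gives {(15, 6, CHI), (22, 22, CHI), (31, 5, ATL), (33, 11, CHI), (39, 37, DC)}.
Filtering on qty != 37 leaves {(15, 6, CHI), (22, 22, CHI), (31, 5, ATL), (33, 11, CHI)}.

{(15, 6, CHI), (22, 22, CHI), (31, 5, ATL), (33, 11, CHI)}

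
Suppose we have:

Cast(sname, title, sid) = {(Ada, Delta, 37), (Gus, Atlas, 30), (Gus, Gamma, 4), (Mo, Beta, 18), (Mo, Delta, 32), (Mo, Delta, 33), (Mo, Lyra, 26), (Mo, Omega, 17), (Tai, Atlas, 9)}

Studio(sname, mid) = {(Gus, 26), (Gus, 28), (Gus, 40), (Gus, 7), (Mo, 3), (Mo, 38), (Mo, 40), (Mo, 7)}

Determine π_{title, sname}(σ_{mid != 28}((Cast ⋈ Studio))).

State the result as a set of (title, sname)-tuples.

Joining Cast and Studio on sname yields {(Gus, Atlas, 30, 26), (Gus, Atlas, 30, 28), (Gus, Atlas, 30, 40), (Gus, Atlas, 30, 7), (Gus, Gamma, 4, 26), (Gus, Gamma, 4, 28), (Gus, Gamma, 4, 40), (Gus, Gamma, 4, 7), (Mo, Beta, 18, 3), (Mo, Beta, 18, 38), (Mo, Beta, 18, 40), (Mo, Beta, 18, 7), (Mo, Delta, 32, 3), (Mo, Delta, 32, 38), (Mo, Delta, 32, 40), (Mo, Delta, 32, 7), (Mo, Delta, 33, 3), (Mo, Delta, 33, 38), (Mo, Delta, 33, 40), (Mo, Delta, 33, 7), (Mo, Lyra, 26, 3), (Mo, Lyra, 26, 38), (Mo, Lyra, 26, 40), (Mo, Lyra, 26, 7), (Mo, Omega, 17, 3), (Mo, Omega, 17, 38), (Mo, Omega, 17, 40), (Mo, Omega, 17, 7)}.
σ[mid != 28]: keep tuples satisfying mid != 28 → {(Gus, Atlas, 30, 26), (Gus, Atlas, 30, 40), (Gus, Atlas, 30, 7), (Gus, Gamma, 4, 26), (Gus, Gamma, 4, 40), (Gus, Gamma, 4, 7), (Mo, Beta, 18, 3), (Mo, Beta, 18, 38), (Mo, Beta, 18, 40), (Mo, Beta, 18, 7), (Mo, Delta, 32, 3), (Mo, Delta, 32, 38), (Mo, Delta, 32, 40), (Mo, Delta, 32, 7), (Mo, Delta, 33, 3), (Mo, Delta, 33, 38), (Mo, Delta, 33, 40), (Mo, Delta, 33, 7), (Mo, Lyra, 26, 3), (Mo, Lyra, 26, 38), (Mo, Lyra, 26, 40), (Mo, Lyra, 26, 7), (Mo, Omega, 17, 3), (Mo, Omega, 17, 38), (Mo, Omega, 17, 40), (Mo, Omega, 17, 7)}
π_{title, sname} gives {(Atlas, Gus), (Beta, Mo), (Delta, Mo), (Gamma, Gus), (Lyra, Mo), (Omega, Mo)} (20 duplicate(s) eliminated).

{(Atlas, Gus), (Beta, Mo), (Delta, Mo), (Gamma, Gus), (Lyra, Mo), (Omega, Mo)}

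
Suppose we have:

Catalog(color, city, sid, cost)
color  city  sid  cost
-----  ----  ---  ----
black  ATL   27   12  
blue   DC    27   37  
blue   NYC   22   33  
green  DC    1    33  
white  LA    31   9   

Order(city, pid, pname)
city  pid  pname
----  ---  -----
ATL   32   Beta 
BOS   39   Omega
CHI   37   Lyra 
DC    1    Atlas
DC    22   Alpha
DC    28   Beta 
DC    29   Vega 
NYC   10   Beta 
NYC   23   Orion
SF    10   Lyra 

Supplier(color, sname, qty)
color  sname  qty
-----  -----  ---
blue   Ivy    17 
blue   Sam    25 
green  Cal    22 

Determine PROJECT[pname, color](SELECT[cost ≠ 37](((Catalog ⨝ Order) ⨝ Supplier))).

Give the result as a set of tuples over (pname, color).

{(Alpha, green), (Atlas, green), (Beta, blue), (Beta, green), (Orion, blue), (Vega, green)}

Joining Catalog and Order on city yields {(black, ATL, 27, 12, 32, Beta), (blue, DC, 27, 37, 1, Atlas), (blue, DC, 27, 37, 22, Alpha), (blue, DC, 27, 37, 28, Beta), (blue, DC, 27, 37, 29, Vega), (blue, NYC, 22, 33, 10, Beta), (blue, NYC, 22, 33, 23, Orion), (green, DC, 1, 33, 1, Atlas), (green, DC, 1, 33, 22, Alpha), (green, DC, 1, 33, 28, Beta), (green, DC, 1, 33, 29, Vega)}.
Joining (Catalog ⨝ Order) and Supplier on color yields {(blue, DC, 27, 37, 1, Atlas, Ivy, 17), (blue, DC, 27, 37, 1, Atlas, Sam, 25), (blue, DC, 27, 37, 22, Alpha, Ivy, 17), (blue, DC, 27, 37, 22, Alpha, Sam, 25), (blue, DC, 27, 37, 28, Beta, Ivy, 17), (blue, DC, 27, 37, 28, Beta, Sam, 25), (blue, DC, 27, 37, 29, Vega, Ivy, 17), (blue, DC, 27, 37, 29, Vega, Sam, 25), (blue, NYC, 22, 33, 10, Beta, Ivy, 17), (blue, NYC, 22, 33, 10, Beta, Sam, 25), (blue, NYC, 22, 33, 23, Orion, Ivy, 17), (blue, NYC, 22, 33, 23, Orion, Sam, 25), (green, DC, 1, 33, 1, Atlas, Cal, 22), (green, DC, 1, 33, 22, Alpha, Cal, 22), (green, DC, 1, 33, 28, Beta, Cal, 22), (green, DC, 1, 33, 29, Vega, Cal, 22)}.
Filtering on cost ≠ 37 leaves {(blue, NYC, 22, 33, 10, Beta, Ivy, 17), (blue, NYC, 22, 33, 10, Beta, Sam, 25), (blue, NYC, 22, 33, 23, Orion, Ivy, 17), (blue, NYC, 22, 33, 23, Orion, Sam, 25), (green, DC, 1, 33, 1, Atlas, Cal, 22), (green, DC, 1, 33, 22, Alpha, Cal, 22), (green, DC, 1, 33, 28, Beta, Cal, 22), (green, DC, 1, 33, 29, Vega, Cal, 22)}.
Keep only column(s) pname, color (2 duplicate(s) eliminated): {(Alpha, green), (Atlas, green), (Beta, blue), (Beta, green), (Orion, blue), (Vega, green)}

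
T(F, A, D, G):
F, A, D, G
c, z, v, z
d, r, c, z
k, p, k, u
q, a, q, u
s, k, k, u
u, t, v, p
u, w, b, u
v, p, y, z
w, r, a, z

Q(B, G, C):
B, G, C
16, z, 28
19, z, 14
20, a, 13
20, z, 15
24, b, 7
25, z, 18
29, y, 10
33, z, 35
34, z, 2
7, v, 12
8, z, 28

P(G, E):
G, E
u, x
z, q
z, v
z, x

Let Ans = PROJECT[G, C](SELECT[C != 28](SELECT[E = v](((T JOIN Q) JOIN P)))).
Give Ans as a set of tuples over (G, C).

{(z, 14), (z, 15), (z, 18), (z, 2), (z, 35)}

T ⋈ Q (natural join on G): {(c, z, v, z, 16, 28), (c, z, v, z, 19, 14), (c, z, v, z, 20, 15), (c, z, v, z, 25, 18), (c, z, v, z, 33, 35), (c, z, v, z, 34, 2), (c, z, v, z, 8, 28), (d, r, c, z, 16, 28), (d, r, c, z, 19, 14), (d, r, c, z, 20, 15), (d, r, c, z, 25, 18), (d, r, c, z, 33, 35), (d, r, c, z, 34, 2), (d, r, c, z, 8, 28), (v, p, y, z, 16, 28), (v, p, y, z, 19, 14), (v, p, y, z, 20, 15), (v, p, y, z, 25, 18), (v, p, y, z, 33, 35), (v, p, y, z, 34, 2), (v, p, y, z, 8, 28), (w, r, a, z, 16, 28), (w, r, a, z, 19, 14), (w, r, a, z, 20, 15), (w, r, a, z, 25, 18), (w, r, a, z, 33, 35), (w, r, a, z, 34, 2), (w, r, a, z, 8, 28)}
(T JOIN Q) ⋈ P (natural join on G): {(c, z, v, z, 16, 28, q), (c, z, v, z, 16, 28, v), (c, z, v, z, 16, 28, x), (c, z, v, z, 19, 14, q), (c, z, v, z, 19, 14, v), (c, z, v, z, 19, 14, x), (c, z, v, z, 20, 15, q), (c, z, v, z, 20, 15, v), (c, z, v, z, 20, 15, x), (c, z, v, z, 25, 18, q), (c, z, v, z, 25, 18, v), (c, z, v, z, 25, 18, x), (c, z, v, z, 33, 35, q), (c, z, v, z, 33, 35, v), (c, z, v, z, 33, 35, x), (c, z, v, z, 34, 2, q), (c, z, v, z, 34, 2, v), (c, z, v, z, 34, 2, x), (c, z, v, z, 8, 28, q), (c, z, v, z, 8, 28, v), (c, z, v, z, 8, 28, x), (d, r, c, z, 16, 28, q), (d, r, c, z, 16, 28, v), (d, r, c, z, 16, 28, x), (d, r, c, z, 19, 14, q), (d, r, c, z, 19, 14, v), (d, r, c, z, 19, 14, x), (d, r, c, z, 20, 15, q), (d, r, c, z, 20, 15, v), (d, r, c, z, 20, 15, x), (d, r, c, z, 25, 18, q), (d, r, c, z, 25, 18, v), (d, r, c, z, 25, 18, x), (d, r, c, z, 33, 35, q), (d, r, c, z, 33, 35, v), (d, r, c, z, 33, 35, x), (d, r, c, z, 34, 2, q), (d, r, c, z, 34, 2, v), (d, r, c, z, 34, 2, x), (d, r, c, z, 8, 28, q), (d, r, c, z, 8, 28, v), (d, r, c, z, 8, 28, x), (v, p, y, z, 16, 28, q), (v, p, y, z, 16, 28, v), (v, p, y, z, 16, 28, x), (v, p, y, z, 19, 14, q), (v, p, y, z, 19, 14, v), (v, p, y, z, 19, 14, x), (v, p, y, z, 20, 15, q), (v, p, y, z, 20, 15, v), (v, p, y, z, 20, 15, x), (v, p, y, z, 25, 18, q), (v, p, y, z, 25, 18, v), (v, p, y, z, 25, 18, x), (v, p, y, z, 33, 35, q), (v, p, y, z, 33, 35, v), (v, p, y, z, 33, 35, x), (v, p, y, z, 34, 2, q), (v, p, y, z, 34, 2, v), (v, p, y, z, 34, 2, x), (v, p, y, z, 8, 28, q), (v, p, y, z, 8, 28, v), (v, p, y, z, 8, 28, x), (w, r, a, z, 16, 28, q), (w, r, a, z, 16, 28, v), (w, r, a, z, 16, 28, x), (w, r, a, z, 19, 14, q), (w, r, a, z, 19, 14, v), (w, r, a, z, 19, 14, x), (w, r, a, z, 20, 15, q), (w, r, a, z, 20, 15, v), (w, r, a, z, 20, 15, x), (w, r, a, z, 25, 18, q), (w, r, a, z, 25, 18, v), (w, r, a, z, 25, 18, x), (w, r, a, z, 33, 35, q), (w, r, a, z, 33, 35, v), (w, r, a, z, 33, 35, x), (w, r, a, z, 34, 2, q), (w, r, a, z, 34, 2, v), (w, r, a, z, 34, 2, x), (w, r, a, z, 8, 28, q), (w, r, a, z, 8, 28, v), (w, r, a, z, 8, 28, x)}
Filtering on E = v leaves {(c, z, v, z, 16, 28, v), (c, z, v, z, 19, 14, v), (c, z, v, z, 20, 15, v), (c, z, v, z, 25, 18, v), (c, z, v, z, 33, 35, v), (c, z, v, z, 34, 2, v), (c, z, v, z, 8, 28, v), (d, r, c, z, 16, 28, v), (d, r, c, z, 19, 14, v), (d, r, c, z, 20, 15, v), (d, r, c, z, 25, 18, v), (d, r, c, z, 33, 35, v), (d, r, c, z, 34, 2, v), (d, r, c, z, 8, 28, v), (v, p, y, z, 16, 28, v), (v, p, y, z, 19, 14, v), (v, p, y, z, 20, 15, v), (v, p, y, z, 25, 18, v), (v, p, y, z, 33, 35, v), (v, p, y, z, 34, 2, v), (v, p, y, z, 8, 28, v), (w, r, a, z, 16, 28, v), (w, r, a, z, 19, 14, v), (w, r, a, z, 20, 15, v), (w, r, a, z, 25, 18, v), (w, r, a, z, 33, 35, v), (w, r, a, z, 34, 2, v), (w, r, a, z, 8, 28, v)}.
Filtering on C != 28 leaves {(c, z, v, z, 19, 14, v), (c, z, v, z, 20, 15, v), (c, z, v, z, 25, 18, v), (c, z, v, z, 33, 35, v), (c, z, v, z, 34, 2, v), (d, r, c, z, 19, 14, v), (d, r, c, z, 20, 15, v), (d, r, c, z, 25, 18, v), (d, r, c, z, 33, 35, v), (d, r, c, z, 34, 2, v), (v, p, y, z, 19, 14, v), (v, p, y, z, 20, 15, v), (v, p, y, z, 25, 18, v), (v, p, y, z, 33, 35, v), (v, p, y, z, 34, 2, v), (w, r, a, z, 19, 14, v), (w, r, a, z, 20, 15, v), (w, r, a, z, 25, 18, v), (w, r, a, z, 33, 35, v), (w, r, a, z, 34, 2, v)}.
Keep only column(s) G, C (15 duplicate(s) eliminated): {(z, 14), (z, 15), (z, 18), (z, 2), (z, 35)}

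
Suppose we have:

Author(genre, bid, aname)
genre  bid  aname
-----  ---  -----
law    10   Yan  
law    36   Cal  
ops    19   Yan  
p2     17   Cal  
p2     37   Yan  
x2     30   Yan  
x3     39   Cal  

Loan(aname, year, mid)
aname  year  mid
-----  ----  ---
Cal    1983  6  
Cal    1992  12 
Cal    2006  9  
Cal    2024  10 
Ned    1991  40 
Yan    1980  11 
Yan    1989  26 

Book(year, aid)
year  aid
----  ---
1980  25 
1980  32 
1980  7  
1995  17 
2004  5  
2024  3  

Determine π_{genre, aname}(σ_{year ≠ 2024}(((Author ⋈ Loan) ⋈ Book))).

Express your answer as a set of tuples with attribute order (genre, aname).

Joining Author and Loan on aname yields {(law, 10, Yan, 1980, 11), (law, 10, Yan, 1989, 26), (law, 36, Cal, 1983, 6), (law, 36, Cal, 1992, 12), (law, 36, Cal, 2006, 9), (law, 36, Cal, 2024, 10), (ops, 19, Yan, 1980, 11), (ops, 19, Yan, 1989, 26), (p2, 17, Cal, 1983, 6), (p2, 17, Cal, 1992, 12), (p2, 17, Cal, 2006, 9), (p2, 17, Cal, 2024, 10), (p2, 37, Yan, 1980, 11), (p2, 37, Yan, 1989, 26), (x2, 30, Yan, 1980, 11), (x2, 30, Yan, 1989, 26), (x3, 39, Cal, 1983, 6), (x3, 39, Cal, 1992, 12), (x3, 39, Cal, 2006, 9), (x3, 39, Cal, 2024, 10)}.
Joining (Author ⋈ Loan) and Book on year yields {(law, 10, Yan, 1980, 11, 25), (law, 10, Yan, 1980, 11, 32), (law, 10, Yan, 1980, 11, 7), (law, 36, Cal, 2024, 10, 3), (ops, 19, Yan, 1980, 11, 25), (ops, 19, Yan, 1980, 11, 32), (ops, 19, Yan, 1980, 11, 7), (p2, 17, Cal, 2024, 10, 3), (p2, 37, Yan, 1980, 11, 25), (p2, 37, Yan, 1980, 11, 32), (p2, 37, Yan, 1980, 11, 7), (x2, 30, Yan, 1980, 11, 25), (x2, 30, Yan, 1980, 11, 32), (x2, 30, Yan, 1980, 11, 7), (x3, 39, Cal, 2024, 10, 3)}.
σ[year ≠ 2024]: keep tuples satisfying year ≠ 2024 → {(law, 10, Yan, 1980, 11, 25), (law, 10, Yan, 1980, 11, 32), (law, 10, Yan, 1980, 11, 7), (ops, 19, Yan, 1980, 11, 25), (ops, 19, Yan, 1980, 11, 32), (ops, 19, Yan, 1980, 11, 7), (p2, 37, Yan, 1980, 11, 25), (p2, 37, Yan, 1980, 11, 32), (p2, 37, Yan, 1980, 11, 7), (x2, 30, Yan, 1980, 11, 25), (x2, 30, Yan, 1980, 11, 32), (x2, 30, Yan, 1980, 11, 7)}
Keep only column(s) genre, aname (8 duplicate(s) eliminated): {(law, Yan), (ops, Yan), (p2, Yan), (x2, Yan)}

{(law, Yan), (ops, Yan), (p2, Yan), (x2, Yan)}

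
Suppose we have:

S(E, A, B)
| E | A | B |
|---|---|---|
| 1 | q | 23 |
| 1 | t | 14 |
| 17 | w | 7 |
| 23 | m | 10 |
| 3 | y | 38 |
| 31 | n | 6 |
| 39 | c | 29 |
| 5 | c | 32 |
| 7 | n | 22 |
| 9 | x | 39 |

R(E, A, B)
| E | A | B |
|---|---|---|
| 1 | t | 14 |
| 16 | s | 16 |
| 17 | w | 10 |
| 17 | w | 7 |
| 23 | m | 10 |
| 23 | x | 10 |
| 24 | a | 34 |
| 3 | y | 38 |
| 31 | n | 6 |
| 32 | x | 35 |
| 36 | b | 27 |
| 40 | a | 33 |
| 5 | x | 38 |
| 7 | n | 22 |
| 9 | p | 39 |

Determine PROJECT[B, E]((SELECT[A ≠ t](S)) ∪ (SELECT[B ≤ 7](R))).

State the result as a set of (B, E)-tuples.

{(10, 23), (22, 7), (23, 1), (29, 39), (32, 5), (38, 3), (39, 9), (6, 31), (7, 17)}

Apply σ_{A ≠ t}; surviving tuples: {(1, q, 23), (17, w, 7), (23, m, 10), (3, y, 38), (31, n, 6), (39, c, 29), (5, c, 32), (7, n, 22), (9, x, 39)}
Apply σ_{B ≤ 7}; surviving tuples: {(17, w, 7), (31, n, 6)}
Set union of the two operands is {(1, q, 23), (17, w, 7), (23, m, 10), (3, y, 38), (31, n, 6), (39, c, 29), (5, c, 32), (7, n, 22), (9, x, 39)}.
Keep only column(s) B, E: {(10, 23), (22, 7), (23, 1), (29, 39), (32, 5), (38, 3), (39, 9), (6, 31), (7, 17)}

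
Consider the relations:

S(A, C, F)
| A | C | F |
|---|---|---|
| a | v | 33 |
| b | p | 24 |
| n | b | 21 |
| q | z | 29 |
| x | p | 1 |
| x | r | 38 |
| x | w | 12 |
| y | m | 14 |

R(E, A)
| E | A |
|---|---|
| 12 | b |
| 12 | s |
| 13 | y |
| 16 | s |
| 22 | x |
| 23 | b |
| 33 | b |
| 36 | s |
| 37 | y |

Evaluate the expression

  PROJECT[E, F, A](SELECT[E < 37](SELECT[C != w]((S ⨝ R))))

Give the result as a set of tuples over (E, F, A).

{(12, 24, b), (13, 14, y), (22, 1, x), (22, 38, x), (23, 24, b), (33, 24, b)}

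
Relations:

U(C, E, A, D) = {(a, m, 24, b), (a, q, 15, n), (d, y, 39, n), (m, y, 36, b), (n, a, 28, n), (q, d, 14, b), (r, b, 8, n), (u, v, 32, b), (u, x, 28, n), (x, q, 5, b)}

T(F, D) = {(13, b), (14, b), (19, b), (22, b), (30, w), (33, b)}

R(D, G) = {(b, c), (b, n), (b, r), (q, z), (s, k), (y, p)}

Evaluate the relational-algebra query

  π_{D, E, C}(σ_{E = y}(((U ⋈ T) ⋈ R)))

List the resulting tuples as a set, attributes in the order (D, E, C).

Joining U and T on D yields {(a, m, 24, b, 13), (a, m, 24, b, 14), (a, m, 24, b, 19), (a, m, 24, b, 22), (a, m, 24, b, 33), (m, y, 36, b, 13), (m, y, 36, b, 14), (m, y, 36, b, 19), (m, y, 36, b, 22), (m, y, 36, b, 33), (q, d, 14, b, 13), (q, d, 14, b, 14), (q, d, 14, b, 19), (q, d, 14, b, 22), (q, d, 14, b, 33), (u, v, 32, b, 13), (u, v, 32, b, 14), (u, v, 32, b, 19), (u, v, 32, b, 22), (u, v, 32, b, 33), (x, q, 5, b, 13), (x, q, 5, b, 14), (x, q, 5, b, 19), (x, q, 5, b, 22), (x, q, 5, b, 33)}.
Joining (U ⋈ T) and R on D yields {(a, m, 24, b, 13, c), (a, m, 24, b, 13, n), (a, m, 24, b, 13, r), (a, m, 24, b, 14, c), (a, m, 24, b, 14, n), (a, m, 24, b, 14, r), (a, m, 24, b, 19, c), (a, m, 24, b, 19, n), (a, m, 24, b, 19, r), (a, m, 24, b, 22, c), (a, m, 24, b, 22, n), (a, m, 24, b, 22, r), (a, m, 24, b, 33, c), (a, m, 24, b, 33, n), (a, m, 24, b, 33, r), (m, y, 36, b, 13, c), (m, y, 36, b, 13, n), (m, y, 36, b, 13, r), (m, y, 36, b, 14, c), (m, y, 36, b, 14, n), (m, y, 36, b, 14, r), (m, y, 36, b, 19, c), (m, y, 36, b, 19, n), (m, y, 36, b, 19, r), (m, y, 36, b, 22, c), (m, y, 36, b, 22, n), (m, y, 36, b, 22, r), (m, y, 36, b, 33, c), (m, y, 36, b, 33, n), (m, y, 36, b, 33, r), (q, d, 14, b, 13, c), (q, d, 14, b, 13, n), (q, d, 14, b, 13, r), (q, d, 14, b, 14, c), (q, d, 14, b, 14, n), (q, d, 14, b, 14, r), (q, d, 14, b, 19, c), (q, d, 14, b, 19, n), (q, d, 14, b, 19, r), (q, d, 14, b, 22, c), (q, d, 14, b, 22, n), (q, d, 14, b, 22, r), (q, d, 14, b, 33, c), (q, d, 14, b, 33, n), (q, d, 14, b, 33, r), (u, v, 32, b, 13, c), (u, v, 32, b, 13, n), (u, v, 32, b, 13, r), (u, v, 32, b, 14, c), (u, v, 32, b, 14, n), (u, v, 32, b, 14, r), (u, v, 32, b, 19, c), (u, v, 32, b, 19, n), (u, v, 32, b, 19, r), (u, v, 32, b, 22, c), (u, v, 32, b, 22, n), (u, v, 32, b, 22, r), (u, v, 32, b, 33, c), (u, v, 32, b, 33, n), (u, v, 32, b, 33, r), (x, q, 5, b, 13, c), (x, q, 5, b, 13, n), (x, q, 5, b, 13, r), (x, q, 5, b, 14, c), (x, q, 5, b, 14, n), (x, q, 5, b, 14, r), (x, q, 5, b, 19, c), (x, q, 5, b, 19, n), (x, q, 5, b, 19, r), (x, q, 5, b, 22, c), (x, q, 5, b, 22, n), (x, q, 5, b, 22, r), (x, q, 5, b, 33, c), (x, q, 5, b, 33, n), (x, q, 5, b, 33, r)}.
σ[E = y]: keep tuples satisfying E = y → {(m, y, 36, b, 13, c), (m, y, 36, b, 13, n), (m, y, 36, b, 13, r), (m, y, 36, b, 14, c), (m, y, 36, b, 14, n), (m, y, 36, b, 14, r), (m, y, 36, b, 19, c), (m, y, 36, b, 19, n), (m, y, 36, b, 19, r), (m, y, 36, b, 22, c), (m, y, 36, b, 22, n), (m, y, 36, b, 22, r), (m, y, 36, b, 33, c), (m, y, 36, b, 33, n), (m, y, 36, b, 33, r)}
π[D, E, C]: project onto (D, E, C) (14 duplicate(s) eliminated) → {(b, y, m)}

{(b, y, m)}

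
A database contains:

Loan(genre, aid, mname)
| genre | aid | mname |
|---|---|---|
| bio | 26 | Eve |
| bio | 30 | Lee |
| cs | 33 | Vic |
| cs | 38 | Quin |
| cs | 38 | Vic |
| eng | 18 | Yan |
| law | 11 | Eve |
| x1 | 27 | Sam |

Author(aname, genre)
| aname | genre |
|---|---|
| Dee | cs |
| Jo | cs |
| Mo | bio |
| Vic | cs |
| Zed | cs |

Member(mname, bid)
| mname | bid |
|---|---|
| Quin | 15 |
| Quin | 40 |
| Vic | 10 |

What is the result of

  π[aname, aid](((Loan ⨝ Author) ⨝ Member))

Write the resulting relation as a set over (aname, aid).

Natural join on genre: {(bio, 26, Eve, Mo), (bio, 30, Lee, Mo), (cs, 33, Vic, Dee), (cs, 33, Vic, Jo), (cs, 33, Vic, Vic), (cs, 33, Vic, Zed), (cs, 38, Quin, Dee), (cs, 38, Quin, Jo), (cs, 38, Quin, Vic), (cs, 38, Quin, Zed), (cs, 38, Vic, Dee), (cs, 38, Vic, Jo), (cs, 38, Vic, Vic), (cs, 38, Vic, Zed)}
Natural join on mname: {(cs, 33, Vic, Dee, 10), (cs, 33, Vic, Jo, 10), (cs, 33, Vic, Vic, 10), (cs, 33, Vic, Zed, 10), (cs, 38, Quin, Dee, 15), (cs, 38, Quin, Dee, 40), (cs, 38, Quin, Jo, 15), (cs, 38, Quin, Jo, 40), (cs, 38, Quin, Vic, 15), (cs, 38, Quin, Vic, 40), (cs, 38, Quin, Zed, 15), (cs, 38, Quin, Zed, 40), (cs, 38, Vic, Dee, 10), (cs, 38, Vic, Jo, 10), (cs, 38, Vic, Vic, 10), (cs, 38, Vic, Zed, 10)}
π_{aname, aid} gives {(Dee, 33), (Dee, 38), (Jo, 33), (Jo, 38), (Vic, 33), (Vic, 38), (Zed, 33), (Zed, 38)} (8 duplicate(s) eliminated).

{(Dee, 33), (Dee, 38), (Jo, 33), (Jo, 38), (Vic, 33), (Vic, 38), (Zed, 33), (Zed, 38)}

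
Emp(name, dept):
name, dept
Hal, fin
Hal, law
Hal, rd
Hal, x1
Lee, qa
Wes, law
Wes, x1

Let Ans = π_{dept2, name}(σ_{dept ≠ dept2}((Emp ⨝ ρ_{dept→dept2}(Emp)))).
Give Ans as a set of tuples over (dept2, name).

{(fin, Hal), (law, Hal), (law, Wes), (rd, Hal), (x1, Hal), (x1, Wes)}

ρ[dept→dept2]: schema becomes (name, dept2); tuples unchanged.
Emp ⋈ ρ_{dept→dept2}(Emp) (natural join on name): {(Hal, fin, fin), (Hal, fin, law), (Hal, fin, rd), (Hal, fin, x1), (Hal, law, fin), (Hal, law, law), (Hal, law, rd), (Hal, law, x1), (Hal, rd, fin), (Hal, rd, law), (Hal, rd, rd), (Hal, rd, x1), (Hal, x1, fin), (Hal, x1, law), (Hal, x1, rd), (Hal, x1, x1), (Lee, qa, qa), (Wes, law, law), (Wes, law, x1), (Wes, x1, law), (Wes, x1, x1)}
Selection dept ≠ dept2: {(Hal, fin, law), (Hal, fin, rd), (Hal, fin, x1), (Hal, law, fin), (Hal, law, rd), (Hal, law, x1), (Hal, rd, fin), (Hal, rd, law), (Hal, rd, x1), (Hal, x1, fin), (Hal, x1, law), (Hal, x1, rd), (Wes, law, x1), (Wes, x1, law)}
π_{dept2, name} gives {(fin, Hal), (law, Hal), (law, Wes), (rd, Hal), (x1, Hal), (x1, Wes)} (8 duplicate(s) eliminated).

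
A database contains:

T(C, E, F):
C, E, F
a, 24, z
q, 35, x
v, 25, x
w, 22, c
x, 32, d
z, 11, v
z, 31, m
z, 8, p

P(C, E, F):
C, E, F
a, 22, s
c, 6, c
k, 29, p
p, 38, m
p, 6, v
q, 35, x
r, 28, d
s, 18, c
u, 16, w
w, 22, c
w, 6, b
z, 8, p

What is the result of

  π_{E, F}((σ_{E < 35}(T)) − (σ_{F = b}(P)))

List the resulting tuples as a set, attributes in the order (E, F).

{(11, v), (22, c), (24, z), (25, x), (31, m), (32, d), (8, p)}

Filtering on E < 35 leaves {(a, 24, z), (v, 25, x), (w, 22, c), (x, 32, d), (z, 11, v), (z, 31, m), (z, 8, p)}.
Filtering on F = b leaves {(w, 6, b)}.
Set difference of the two operands is {(a, 24, z), (v, 25, x), (w, 22, c), (x, 32, d), (z, 11, v), (z, 31, m), (z, 8, p)}.
Projecting to E, F: {(11, v), (22, c), (24, z), (25, x), (31, m), (32, d), (8, p)}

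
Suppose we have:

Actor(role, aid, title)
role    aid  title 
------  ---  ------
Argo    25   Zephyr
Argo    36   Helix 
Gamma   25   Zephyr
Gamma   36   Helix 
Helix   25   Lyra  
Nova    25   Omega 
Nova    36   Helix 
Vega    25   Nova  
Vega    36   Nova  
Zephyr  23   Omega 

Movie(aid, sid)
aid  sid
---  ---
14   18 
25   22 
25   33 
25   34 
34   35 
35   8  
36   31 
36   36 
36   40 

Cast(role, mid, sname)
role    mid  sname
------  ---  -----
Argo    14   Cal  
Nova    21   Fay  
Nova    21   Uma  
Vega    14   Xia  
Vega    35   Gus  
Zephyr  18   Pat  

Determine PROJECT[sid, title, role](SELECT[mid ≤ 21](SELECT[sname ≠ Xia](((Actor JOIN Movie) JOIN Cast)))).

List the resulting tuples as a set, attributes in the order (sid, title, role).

{(22, Omega, Nova), (22, Zephyr, Argo), (31, Helix, Argo), (31, Helix, Nova), (33, Omega, Nova), (33, Zephyr, Argo), (34, Omega, Nova), (34, Zephyr, Argo), (36, Helix, Argo), (36, Helix, Nova), (40, Helix, Argo), (40, Helix, Nova)}

Natural join on aid: {(Argo, 25, Zephyr, 22), (Argo, 25, Zephyr, 33), (Argo, 25, Zephyr, 34), (Argo, 36, Helix, 31), (Argo, 36, Helix, 36), (Argo, 36, Helix, 40), (Gamma, 25, Zephyr, 22), (Gamma, 25, Zephyr, 33), (Gamma, 25, Zephyr, 34), (Gamma, 36, Helix, 31), (Gamma, 36, Helix, 36), (Gamma, 36, Helix, 40), (Helix, 25, Lyra, 22), (Helix, 25, Lyra, 33), (Helix, 25, Lyra, 34), (Nova, 25, Omega, 22), (Nova, 25, Omega, 33), (Nova, 25, Omega, 34), (Nova, 36, Helix, 31), (Nova, 36, Helix, 36), (Nova, 36, Helix, 40), (Vega, 25, Nova, 22), (Vega, 25, Nova, 33), (Vega, 25, Nova, 34), (Vega, 36, Nova, 31), (Vega, 36, Nova, 36), (Vega, 36, Nova, 40)}
Natural join on role: {(Argo, 25, Zephyr, 22, 14, Cal), (Argo, 25, Zephyr, 33, 14, Cal), (Argo, 25, Zephyr, 34, 14, Cal), (Argo, 36, Helix, 31, 14, Cal), (Argo, 36, Helix, 36, 14, Cal), (Argo, 36, Helix, 40, 14, Cal), (Nova, 25, Omega, 22, 21, Fay), (Nova, 25, Omega, 22, 21, Uma), (Nova, 25, Omega, 33, 21, Fay), (Nova, 25, Omega, 33, 21, Uma), (Nova, 25, Omega, 34, 21, Fay), (Nova, 25, Omega, 34, 21, Uma), (Nova, 36, Helix, 31, 21, Fay), (Nova, 36, Helix, 31, 21, Uma), (Nova, 36, Helix, 36, 21, Fay), (Nova, 36, Helix, 36, 21, Uma), (Nova, 36, Helix, 40, 21, Fay), (Nova, 36, Helix, 40, 21, Uma), (Vega, 25, Nova, 22, 14, Xia), (Vega, 25, Nova, 22, 35, Gus), (Vega, 25, Nova, 33, 14, Xia), (Vega, 25, Nova, 33, 35, Gus), (Vega, 25, Nova, 34, 14, Xia), (Vega, 25, Nova, 34, 35, Gus), (Vega, 36, Nova, 31, 14, Xia), (Vega, 36, Nova, 31, 35, Gus), (Vega, 36, Nova, 36, 14, Xia), (Vega, 36, Nova, 36, 35, Gus), (Vega, 36, Nova, 40, 14, Xia), (Vega, 36, Nova, 40, 35, Gus)}
Filtering on sname ≠ Xia leaves {(Argo, 25, Zephyr, 22, 14, Cal), (Argo, 25, Zephyr, 33, 14, Cal), (Argo, 25, Zephyr, 34, 14, Cal), (Argo, 36, Helix, 31, 14, Cal), (Argo, 36, Helix, 36, 14, Cal), (Argo, 36, Helix, 40, 14, Cal), (Nova, 25, Omega, 22, 21, Fay), (Nova, 25, Omega, 22, 21, Uma), (Nova, 25, Omega, 33, 21, Fay), (Nova, 25, Omega, 33, 21, Uma), (Nova, 25, Omega, 34, 21, Fay), (Nova, 25, Omega, 34, 21, Uma), (Nova, 36, Helix, 31, 21, Fay), (Nova, 36, Helix, 31, 21, Uma), (Nova, 36, Helix, 36, 21, Fay), (Nova, 36, Helix, 36, 21, Uma), (Nova, 36, Helix, 40, 21, Fay), (Nova, 36, Helix, 40, 21, Uma), (Vega, 25, Nova, 22, 35, Gus), (Vega, 25, Nova, 33, 35, Gus), (Vega, 25, Nova, 34, 35, Gus), (Vega, 36, Nova, 31, 35, Gus), (Vega, 36, Nova, 36, 35, Gus), (Vega, 36, Nova, 40, 35, Gus)}.
Filtering on mid ≤ 21 leaves {(Argo, 25, Zephyr, 22, 14, Cal), (Argo, 25, Zephyr, 33, 14, Cal), (Argo, 25, Zephyr, 34, 14, Cal), (Argo, 36, Helix, 31, 14, Cal), (Argo, 36, Helix, 36, 14, Cal), (Argo, 36, Helix, 40, 14, Cal), (Nova, 25, Omega, 22, 21, Fay), (Nova, 25, Omega, 22, 21, Uma), (Nova, 25, Omega, 33, 21, Fay), (Nova, 25, Omega, 33, 21, Uma), (Nova, 25, Omega, 34, 21, Fay), (Nova, 25, Omega, 34, 21, Uma), (Nova, 36, Helix, 31, 21, Fay), (Nova, 36, Helix, 31, 21, Uma), (Nova, 36, Helix, 36, 21, Fay), (Nova, 36, Helix, 36, 21, Uma), (Nova, 36, Helix, 40, 21, Fay), (Nova, 36, Helix, 40, 21, Uma)}.
Projecting to sid, title, role (6 duplicate(s) eliminated): {(22, Omega, Nova), (22, Zephyr, Argo), (31, Helix, Argo), (31, Helix, Nova), (33, Omega, Nova), (33, Zephyr, Argo), (34, Omega, Nova), (34, Zephyr, Argo), (36, Helix, Argo), (36, Helix, Nova), (40, Helix, Argo), (40, Helix, Nova)}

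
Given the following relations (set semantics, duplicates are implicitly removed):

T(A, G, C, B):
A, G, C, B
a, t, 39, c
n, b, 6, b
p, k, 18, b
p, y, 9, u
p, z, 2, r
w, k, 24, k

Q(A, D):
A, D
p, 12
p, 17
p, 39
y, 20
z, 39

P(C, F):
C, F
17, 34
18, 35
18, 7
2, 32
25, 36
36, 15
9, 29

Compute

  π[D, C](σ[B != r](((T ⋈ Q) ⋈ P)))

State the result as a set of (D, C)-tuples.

T ⋈ Q (natural join on A): {(p, k, 18, b, 12), (p, k, 18, b, 17), (p, k, 18, b, 39), (p, y, 9, u, 12), (p, y, 9, u, 17), (p, y, 9, u, 39), (p, z, 2, r, 12), (p, z, 2, r, 17), (p, z, 2, r, 39)}
(T ⋈ Q) ⋈ P (natural join on C): {(p, k, 18, b, 12, 35), (p, k, 18, b, 12, 7), (p, k, 18, b, 17, 35), (p, k, 18, b, 17, 7), (p, k, 18, b, 39, 35), (p, k, 18, b, 39, 7), (p, y, 9, u, 12, 29), (p, y, 9, u, 17, 29), (p, y, 9, u, 39, 29), (p, z, 2, r, 12, 32), (p, z, 2, r, 17, 32), (p, z, 2, r, 39, 32)}
Filtering on B != r leaves {(p, k, 18, b, 12, 35), (p, k, 18, b, 12, 7), (p, k, 18, b, 17, 35), (p, k, 18, b, 17, 7), (p, k, 18, b, 39, 35), (p, k, 18, b, 39, 7), (p, y, 9, u, 12, 29), (p, y, 9, u, 17, 29), (p, y, 9, u, 39, 29)}.
π_{D, C} gives {(12, 18), (12, 9), (17, 18), (17, 9), (39, 18), (39, 9)} (3 duplicate(s) eliminated).

{(12, 18), (12, 9), (17, 18), (17, 9), (39, 18), (39, 9)}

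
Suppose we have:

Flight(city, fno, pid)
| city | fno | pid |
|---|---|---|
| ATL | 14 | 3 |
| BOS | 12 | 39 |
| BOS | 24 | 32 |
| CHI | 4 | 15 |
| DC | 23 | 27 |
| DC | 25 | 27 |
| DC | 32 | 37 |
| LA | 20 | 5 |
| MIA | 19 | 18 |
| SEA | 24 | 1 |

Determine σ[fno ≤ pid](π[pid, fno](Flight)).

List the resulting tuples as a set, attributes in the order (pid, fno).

Projecting to pid, fno: {(1, 24), (15, 4), (18, 19), (27, 23), (27, 25), (3, 14), (32, 24), (37, 32), (39, 12), (5, 20)}
σ[fno ≤ pid]: keep tuples satisfying fno ≤ pid → {(15, 4), (27, 23), (27, 25), (32, 24), (37, 32), (39, 12)}

{(15, 4), (27, 23), (27, 25), (32, 24), (37, 32), (39, 12)}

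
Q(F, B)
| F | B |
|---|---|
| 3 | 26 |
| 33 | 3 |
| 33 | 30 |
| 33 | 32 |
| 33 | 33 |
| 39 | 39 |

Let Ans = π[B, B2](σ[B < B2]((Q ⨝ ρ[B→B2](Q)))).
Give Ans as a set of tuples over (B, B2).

ρ[B→B2]: schema becomes (F, B2); tuples unchanged.
Joining Q and ρ[B→B2](Q) on F yields {(3, 26, 26), (33, 3, 3), (33, 3, 30), (33, 3, 32), (33, 3, 33), (33, 30, 3), (33, 30, 30), (33, 30, 32), (33, 30, 33), (33, 32, 3), (33, 32, 30), (33, 32, 32), (33, 32, 33), (33, 33, 3), (33, 33, 30), (33, 33, 32), (33, 33, 33), (39, 39, 39)}.
Apply σ_{B < B2}; surviving tuples: {(33, 3, 30), (33, 3, 32), (33, 3, 33), (33, 30, 32), (33, 30, 33), (33, 32, 33)}
Keep only column(s) B, B2: {(3, 30), (3, 32), (3, 33), (30, 32), (30, 33), (32, 33)}

{(3, 30), (3, 32), (3, 33), (30, 32), (30, 33), (32, 33)}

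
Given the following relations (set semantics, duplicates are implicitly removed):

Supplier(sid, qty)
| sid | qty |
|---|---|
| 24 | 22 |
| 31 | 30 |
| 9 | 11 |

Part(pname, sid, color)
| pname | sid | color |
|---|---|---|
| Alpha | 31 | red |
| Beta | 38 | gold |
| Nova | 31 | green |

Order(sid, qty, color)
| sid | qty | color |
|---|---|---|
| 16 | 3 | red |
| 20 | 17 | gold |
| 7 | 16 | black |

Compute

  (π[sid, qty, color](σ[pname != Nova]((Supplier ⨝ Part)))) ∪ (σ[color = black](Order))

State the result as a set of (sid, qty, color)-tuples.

Natural join on sid: {(31, 30, Alpha, red), (31, 30, Nova, green)}
Filtering on pname != Nova leaves {(31, 30, Alpha, red)}.
π_{sid, qty, color} gives {(31, 30, red)}.
Filtering on color = black leaves {(7, 16, black)}.
Union: {(31, 30, red)} with {(7, 16, black)} → {(31, 30, red), (7, 16, black)}

{(31, 30, red), (7, 16, black)}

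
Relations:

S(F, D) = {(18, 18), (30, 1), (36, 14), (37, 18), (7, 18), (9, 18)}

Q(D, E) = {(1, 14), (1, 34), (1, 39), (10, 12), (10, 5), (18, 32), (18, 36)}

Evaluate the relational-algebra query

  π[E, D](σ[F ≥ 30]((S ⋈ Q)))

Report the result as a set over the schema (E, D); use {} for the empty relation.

{(14, 1), (32, 18), (34, 1), (36, 18), (39, 1)}

Joining S and Q on D yields {(18, 18, 32), (18, 18, 36), (30, 1, 14), (30, 1, 34), (30, 1, 39), (37, 18, 32), (37, 18, 36), (7, 18, 32), (7, 18, 36), (9, 18, 32), (9, 18, 36)}.
Selection F ≥ 30: {(30, 1, 14), (30, 1, 34), (30, 1, 39), (37, 18, 32), (37, 18, 36)}
Keep only column(s) E, D: {(14, 1), (32, 18), (34, 1), (36, 18), (39, 1)}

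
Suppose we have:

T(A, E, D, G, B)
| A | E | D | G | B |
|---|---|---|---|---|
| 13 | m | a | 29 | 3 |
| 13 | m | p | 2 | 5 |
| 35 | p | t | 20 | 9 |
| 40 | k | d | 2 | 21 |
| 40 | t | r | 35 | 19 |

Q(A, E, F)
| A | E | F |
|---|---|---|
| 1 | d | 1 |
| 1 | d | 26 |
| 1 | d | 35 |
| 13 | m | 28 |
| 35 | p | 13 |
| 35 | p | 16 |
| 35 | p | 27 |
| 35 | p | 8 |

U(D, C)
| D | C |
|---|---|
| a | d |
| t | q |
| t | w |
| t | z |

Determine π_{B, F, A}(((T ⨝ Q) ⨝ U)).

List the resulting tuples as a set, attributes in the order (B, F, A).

Natural join on A, E: {(13, m, a, 29, 3, 28), (13, m, p, 2, 5, 28), (35, p, t, 20, 9, 13), (35, p, t, 20, 9, 16), (35, p, t, 20, 9, 27), (35, p, t, 20, 9, 8)}
Natural join on D: {(13, m, a, 29, 3, 28, d), (35, p, t, 20, 9, 13, q), (35, p, t, 20, 9, 13, w), (35, p, t, 20, 9, 13, z), (35, p, t, 20, 9, 16, q), (35, p, t, 20, 9, 16, w), (35, p, t, 20, 9, 16, z), (35, p, t, 20, 9, 27, q), (35, p, t, 20, 9, 27, w), (35, p, t, 20, 9, 27, z), (35, p, t, 20, 9, 8, q), (35, p, t, 20, 9, 8, w), (35, p, t, 20, 9, 8, z)}
Keep only column(s) B, F, A (8 duplicate(s) eliminated): {(3, 28, 13), (9, 13, 35), (9, 16, 35), (9, 27, 35), (9, 8, 35)}

{(3, 28, 13), (9, 13, 35), (9, 16, 35), (9, 27, 35), (9, 8, 35)}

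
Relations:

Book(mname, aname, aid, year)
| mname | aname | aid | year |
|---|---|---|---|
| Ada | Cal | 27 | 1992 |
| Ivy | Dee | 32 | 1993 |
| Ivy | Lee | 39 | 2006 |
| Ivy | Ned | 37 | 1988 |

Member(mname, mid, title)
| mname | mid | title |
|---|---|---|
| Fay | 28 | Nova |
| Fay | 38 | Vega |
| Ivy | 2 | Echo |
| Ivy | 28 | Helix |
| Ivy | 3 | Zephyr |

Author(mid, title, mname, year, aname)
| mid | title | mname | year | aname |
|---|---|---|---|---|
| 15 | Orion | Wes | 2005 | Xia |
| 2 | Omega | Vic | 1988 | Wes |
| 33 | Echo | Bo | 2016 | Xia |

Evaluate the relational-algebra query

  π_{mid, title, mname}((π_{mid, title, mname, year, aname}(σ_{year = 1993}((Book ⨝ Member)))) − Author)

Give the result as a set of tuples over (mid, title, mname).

Book ⋈ Member (natural join on mname): {(Ivy, Dee, 32, 1993, 2, Echo), (Ivy, Dee, 32, 1993, 28, Helix), (Ivy, Dee, 32, 1993, 3, Zephyr), (Ivy, Lee, 39, 2006, 2, Echo), (Ivy, Lee, 39, 2006, 28, Helix), (Ivy, Lee, 39, 2006, 3, Zephyr), (Ivy, Ned, 37, 1988, 2, Echo), (Ivy, Ned, 37, 1988, 28, Helix), (Ivy, Ned, 37, 1988, 3, Zephyr)}
σ[year = 1993]: keep tuples satisfying year = 1993 → {(Ivy, Dee, 32, 1993, 2, Echo), (Ivy, Dee, 32, 1993, 28, Helix), (Ivy, Dee, 32, 1993, 3, Zephyr)}
π_{mid, title, mname, year, aname} gives {(2, Echo, Ivy, 1993, Dee), (28, Helix, Ivy, 1993, Dee), (3, Zephyr, Ivy, 1993, Dee)}.
Set difference of the two operands is {(2, Echo, Ivy, 1993, Dee), (28, Helix, Ivy, 1993, Dee), (3, Zephyr, Ivy, 1993, Dee)}.
π_{mid, title, mname} gives {(2, Echo, Ivy), (28, Helix, Ivy), (3, Zephyr, Ivy)}.

{(2, Echo, Ivy), (28, Helix, Ivy), (3, Zephyr, Ivy)}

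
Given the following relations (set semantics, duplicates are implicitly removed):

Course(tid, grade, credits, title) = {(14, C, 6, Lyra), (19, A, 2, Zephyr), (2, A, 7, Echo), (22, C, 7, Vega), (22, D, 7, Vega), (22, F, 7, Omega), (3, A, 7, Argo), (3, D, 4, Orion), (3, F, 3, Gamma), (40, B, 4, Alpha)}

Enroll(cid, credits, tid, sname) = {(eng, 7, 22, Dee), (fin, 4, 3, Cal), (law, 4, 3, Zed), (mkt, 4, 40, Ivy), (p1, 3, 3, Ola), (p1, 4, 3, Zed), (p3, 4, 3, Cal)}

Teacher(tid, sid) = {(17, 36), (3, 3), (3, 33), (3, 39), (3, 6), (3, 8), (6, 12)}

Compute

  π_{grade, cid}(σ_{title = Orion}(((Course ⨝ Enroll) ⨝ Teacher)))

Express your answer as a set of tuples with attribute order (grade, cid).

{(D, fin), (D, law), (D, p1), (D, p3)}

Natural join on tid, credits: {(22, C, 7, Vega, eng, Dee), (22, D, 7, Vega, eng, Dee), (22, F, 7, Omega, eng, Dee), (3, D, 4, Orion, fin, Cal), (3, D, 4, Orion, law, Zed), (3, D, 4, Orion, p1, Zed), (3, D, 4, Orion, p3, Cal), (3, F, 3, Gamma, p1, Ola), (40, B, 4, Alpha, mkt, Ivy)}
Natural join on tid: {(3, D, 4, Orion, fin, Cal, 3), (3, D, 4, Orion, fin, Cal, 33), (3, D, 4, Orion, fin, Cal, 39), (3, D, 4, Orion, fin, Cal, 6), (3, D, 4, Orion, fin, Cal, 8), (3, D, 4, Orion, law, Zed, 3), (3, D, 4, Orion, law, Zed, 33), (3, D, 4, Orion, law, Zed, 39), (3, D, 4, Orion, law, Zed, 6), (3, D, 4, Orion, law, Zed, 8), (3, D, 4, Orion, p1, Zed, 3), (3, D, 4, Orion, p1, Zed, 33), (3, D, 4, Orion, p1, Zed, 39), (3, D, 4, Orion, p1, Zed, 6), (3, D, 4, Orion, p1, Zed, 8), (3, D, 4, Orion, p3, Cal, 3), (3, D, 4, Orion, p3, Cal, 33), (3, D, 4, Orion, p3, Cal, 39), (3, D, 4, Orion, p3, Cal, 6), (3, D, 4, Orion, p3, Cal, 8), (3, F, 3, Gamma, p1, Ola, 3), (3, F, 3, Gamma, p1, Ola, 33), (3, F, 3, Gamma, p1, Ola, 39), (3, F, 3, Gamma, p1, Ola, 6), (3, F, 3, Gamma, p1, Ola, 8)}
Selection title = Orion: {(3, D, 4, Orion, fin, Cal, 3), (3, D, 4, Orion, fin, Cal, 33), (3, D, 4, Orion, fin, Cal, 39), (3, D, 4, Orion, fin, Cal, 6), (3, D, 4, Orion, fin, Cal, 8), (3, D, 4, Orion, law, Zed, 3), (3, D, 4, Orion, law, Zed, 33), (3, D, 4, Orion, law, Zed, 39), (3, D, 4, Orion, law, Zed, 6), (3, D, 4, Orion, law, Zed, 8), (3, D, 4, Orion, p1, Zed, 3), (3, D, 4, Orion, p1, Zed, 33), (3, D, 4, Orion, p1, Zed, 39), (3, D, 4, Orion, p1, Zed, 6), (3, D, 4, Orion, p1, Zed, 8), (3, D, 4, Orion, p3, Cal, 3), (3, D, 4, Orion, p3, Cal, 33), (3, D, 4, Orion, p3, Cal, 39), (3, D, 4, Orion, p3, Cal, 6), (3, D, 4, Orion, p3, Cal, 8)}
Keep only column(s) grade, cid (16 duplicate(s) eliminated): {(D, fin), (D, law), (D, p1), (D, p3)}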